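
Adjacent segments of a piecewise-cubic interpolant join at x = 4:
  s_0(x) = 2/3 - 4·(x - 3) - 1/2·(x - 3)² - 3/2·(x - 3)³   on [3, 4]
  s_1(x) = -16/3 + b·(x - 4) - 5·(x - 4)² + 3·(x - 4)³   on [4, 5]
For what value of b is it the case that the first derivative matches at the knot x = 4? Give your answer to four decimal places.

-9.5000

s_0'(x) = -4 - 1·(x - 3) - 9/2·(x - 3)², so s_0'(4) = -19/2. On the right, s_1'(4) = b, so b = -19/2.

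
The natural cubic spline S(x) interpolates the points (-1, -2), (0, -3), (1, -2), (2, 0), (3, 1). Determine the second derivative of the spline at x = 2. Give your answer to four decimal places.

-1.8214

Write M_i for S''(x_i). With h_i = 1, 1, 1, 1 and divided differences Δ_i = -1, 1, 2, 1, the continuity of S' gives the tridiagonal system
  1·M_0 + 4·M_1 + 1·M_2 = 6(Δ_1 - Δ_0) = 12
  1·M_1 + 4·M_2 + 1·M_3 = 6(Δ_2 - Δ_1) = 6
  1·M_2 + 4·M_3 + 1·M_4 = 6(Δ_3 - Δ_2) = -6
Natural end conditions: M_0 = M_4 = 0.
Solving: M_0 = 0, M_1 = 75/28, M_2 = 9/7, M_3 = -51/28, M_4 = 0.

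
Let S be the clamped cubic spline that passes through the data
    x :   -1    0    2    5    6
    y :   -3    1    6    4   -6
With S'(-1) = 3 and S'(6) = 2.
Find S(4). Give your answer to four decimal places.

Let M_i = S''(x_i). Step sizes h_i = 1, 2, 3, 1; slopes of the chords Δ_i = (y_(i+1) - y_i)/h_i = 4, 5/2, -2/3, -10.
  1·M_0 + 6·M_1 + 2·M_2 = 6(Δ_1 - Δ_0) = -9
  2·M_1 + 10·M_2 + 3·M_3 = 6(Δ_2 - Δ_1) = -19
  3·M_2 + 8·M_3 + 1·M_4 = 6(Δ_3 - Δ_2) = -56
Clamped end conditions give two more equations: 2h_0·M_0 + h_0·M_1 = 6(Δ_0 - S'(-1)) = 6 and h_3·M_3 + 2h_3·M_4 = 6(S'(6) - Δ_3) = 72.
Hence M_0 = 1019/222, M_1 = -353/111, M_2 = 1219/444, M_3 = -989/74, M_4 = 6317/148.
On [2, 5], S(x) = 6 + 121/37·(x - 2) + 1219/888·(x - 2)² - 7153/7992·(x - 2)³.
With (x - 2) = 2: S(4) = 21721/1998.

10.8714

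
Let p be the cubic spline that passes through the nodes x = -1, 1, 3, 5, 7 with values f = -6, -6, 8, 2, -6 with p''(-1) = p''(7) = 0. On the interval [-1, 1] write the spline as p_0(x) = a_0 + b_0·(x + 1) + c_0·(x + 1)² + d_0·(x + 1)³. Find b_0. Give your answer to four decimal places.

-2.5714

Let m_i = p''(x_i). Step sizes h_i = 2, 2, 2, 2; slopes of the chords Δ_i = (y_(i+1) - y_i)/h_i = 0, 7, -3, -4.
  2·m_0 + 8·m_1 + 2·m_2 = 6(Δ_1 - Δ_0) = 42
  2·m_1 + 8·m_2 + 2·m_3 = 6(Δ_2 - Δ_1) = -60
  2·m_2 + 8·m_3 + 2·m_4 = 6(Δ_3 - Δ_2) = -6
Natural end conditions: m_0 = m_4 = 0.
Hence m_0 = 0, m_1 = 54/7, m_2 = -69/7, m_3 = 12/7, m_4 = 0.
On [-1, 1], with p_0(x) = a_0 + b_0·(x + 1) + c_0·(x + 1)² + d_0·(x + 1)³: c_0 = m_0/2 = 0, d_0 = (m_1 - m_0)/(6h_0) = 9/14, b_0 = Δ_0 - h_0(2m_0 + m_1)/6 = -18/7.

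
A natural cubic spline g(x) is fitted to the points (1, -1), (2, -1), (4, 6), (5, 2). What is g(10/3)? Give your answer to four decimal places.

4.7407

Let M_i = g''(x_i). Step sizes h_i = 1, 2, 1; slopes of the chords Δ_i = (y_(i+1) - y_i)/h_i = 0, 7/2, -4.
  1·M_0 + 6·M_1 + 2·M_2 = 6(Δ_1 - Δ_0) = 21
  2·M_1 + 6·M_2 + 1·M_3 = 6(Δ_2 - Δ_1) = -45
Natural end conditions: M_0 = M_3 = 0.
Solving: M_0 = 0, M_1 = 27/4, M_2 = -39/4, M_3 = 0.
On [2, 4], g(x) = -1 + 9/4·(x - 2) + 27/8·(x - 2)² - 11/8·(x - 2)³.
With (x - 2) = 4/3: g(10/3) = 128/27.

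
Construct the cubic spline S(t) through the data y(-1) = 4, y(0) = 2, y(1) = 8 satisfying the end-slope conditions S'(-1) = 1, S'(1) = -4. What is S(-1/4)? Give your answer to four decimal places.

1.8320

With M_i denoting the second derivative at x_i, h_i = 1, 1, and Δ_i = (y_(i+1) − y_i)/h_i = -2, 6:
  1·M_0 + 4·M_1 + 1·M_2 = 6(Δ_1 - Δ_0) = 48
Clamped end conditions give two more equations: 2h_0·M_0 + h_0·M_1 = 6(Δ_0 - S'(-1)) = -18 and h_1·M_1 + 2h_1·M_2 = 6(S'(1) - Δ_1) = -60.
Forward elimination and back-substitution give M_0 = -47/2, M_1 = 29, M_2 = -89/2.
On [-1, 0], S(t) = 4 + 1·(t + 1) - 47/4·(t + 1)² + 35/4·(t + 1)³.
With (t + 1) = 3/4: S(-1/4) = 469/256.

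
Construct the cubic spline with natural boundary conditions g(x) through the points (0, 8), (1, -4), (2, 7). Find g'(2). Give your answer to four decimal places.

Let σ_i = g''(x_i). Step sizes h_i = 1, 1; slopes of the chords Δ_i = (y_(i+1) - y_i)/h_i = -12, 11.
  1·σ_0 + 4·σ_1 + 1·σ_2 = 6(Δ_1 - Δ_0) = 138
Natural end conditions: σ_0 = σ_2 = 0.
Solving the tridiagonal system: σ_0 = 0, σ_1 = 69/2, σ_2 = 0.
On [1, 2], g'(x) = b_1 + 2c_1·(x - 1) + 3d_1·(x - 1)² with b_1 = Δ_1 - h_1(2σ_1 + σ_2)/6 = -1/2, c_1 = σ_1/2 = 69/4, d_1 = (σ_2 - σ_1)/(6h_1) = -23/4. So g'(2) = 67/4.

16.7500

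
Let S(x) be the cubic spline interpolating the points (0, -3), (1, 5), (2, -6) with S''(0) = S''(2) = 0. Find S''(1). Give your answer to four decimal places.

-28.5000

With M_i denoting the second derivative at x_i, h_i = 1, 1, and Δ_i = (y_(i+1) − y_i)/h_i = 8, -11:
  1·M_0 + 4·M_1 + 1·M_2 = 6(Δ_1 - Δ_0) = -114
Natural end conditions: M_0 = M_2 = 0.
Solving the tridiagonal system: M_0 = 0, M_1 = -57/2, M_2 = 0.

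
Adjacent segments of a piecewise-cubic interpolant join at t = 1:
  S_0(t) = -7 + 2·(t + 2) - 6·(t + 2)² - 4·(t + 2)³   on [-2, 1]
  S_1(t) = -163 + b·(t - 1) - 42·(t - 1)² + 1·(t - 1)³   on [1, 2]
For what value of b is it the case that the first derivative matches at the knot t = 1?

S_0'(t) = 2 - 12·(t + 2) - 12·(t + 2)², so S_0'(1) = -142. On the right, S_1'(1) = b, so b = -142.

-142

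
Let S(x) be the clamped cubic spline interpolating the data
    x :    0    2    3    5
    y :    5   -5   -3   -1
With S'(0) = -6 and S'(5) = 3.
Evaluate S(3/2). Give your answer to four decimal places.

Write M_i for S''(x_i). With h_i = 2, 1, 2 and divided differences Δ_i = -5, 2, 1, the continuity of S' gives the tridiagonal system
  2·M_0 + 6·M_1 + 1·M_2 = 6(Δ_1 - Δ_0) = 42
  1·M_1 + 6·M_2 + 2·M_3 = 6(Δ_2 - Δ_1) = -6
Clamped end conditions give two more equations: 2h_0·M_0 + h_0·M_1 = 6(Δ_0 - S'(0)) = 6 and h_2·M_2 + 2h_2·M_3 = 6(S'(5) - Δ_2) = 12.
Hence M_0 = -45/16, M_1 = 69/8, M_2 = -33/8, M_3 = 81/16.
On [0, 2], S(x) = 5 - 6·x - 45/32·x² + 61/64·x³.
With x = 3/2: S(3/2) = -2021/512.

-3.9473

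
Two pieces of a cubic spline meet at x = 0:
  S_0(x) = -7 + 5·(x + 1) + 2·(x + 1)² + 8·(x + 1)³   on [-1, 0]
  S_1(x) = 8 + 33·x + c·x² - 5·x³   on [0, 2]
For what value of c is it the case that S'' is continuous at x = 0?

26

S_0''(x) = 4 + 48·(x + 1), so S_0''(0) = 52. On the right, S_1''(0) = 2c, so c = 26.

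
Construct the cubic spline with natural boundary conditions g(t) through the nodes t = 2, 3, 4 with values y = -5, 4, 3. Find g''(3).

Write M_i for g''(x_i). With h_i = 1, 1 and divided differences Δ_i = 9, -1, the continuity of g' gives the tridiagonal system
  1·M_0 + 4·M_1 + 1·M_2 = 6(Δ_1 - Δ_0) = -60
Natural end conditions: M_0 = M_2 = 0.
Solving the tridiagonal system: M_0 = 0, M_1 = -15, M_2 = 0.

-15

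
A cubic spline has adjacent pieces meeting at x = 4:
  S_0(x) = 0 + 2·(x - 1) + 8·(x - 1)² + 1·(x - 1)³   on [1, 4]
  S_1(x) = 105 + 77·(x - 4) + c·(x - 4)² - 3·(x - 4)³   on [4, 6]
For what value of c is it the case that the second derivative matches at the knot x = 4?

S_0''(x) = 16 + 6·(x - 1), so S_0''(4) = 34. On the right, S_1''(4) = 2c, so c = 17.

17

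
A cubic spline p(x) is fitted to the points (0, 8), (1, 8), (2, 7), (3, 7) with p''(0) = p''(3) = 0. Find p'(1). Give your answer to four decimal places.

-0.6667

With M_i denoting the second derivative at x_i, h_i = 1, 1, 1, and Δ_i = (y_(i+1) − y_i)/h_i = 0, -1, 0:
  1·M_0 + 4·M_1 + 1·M_2 = 6(Δ_1 - Δ_0) = -6
  1·M_1 + 4·M_2 + 1·M_3 = 6(Δ_2 - Δ_1) = 6
Natural end conditions: M_0 = M_3 = 0.
Forward elimination and back-substitution give M_0 = 0, M_1 = -2, M_2 = 2, M_3 = 0.
On [1, 2], p'(x) = b_1 + 2c_1·(x - 1) + 3d_1·(x - 1)² with b_1 = Δ_1 - h_1(2M_1 + M_2)/6 = -2/3, c_1 = M_1/2 = -1, d_1 = (M_2 - M_1)/(6h_1) = 2/3. So p'(1) = -2/3.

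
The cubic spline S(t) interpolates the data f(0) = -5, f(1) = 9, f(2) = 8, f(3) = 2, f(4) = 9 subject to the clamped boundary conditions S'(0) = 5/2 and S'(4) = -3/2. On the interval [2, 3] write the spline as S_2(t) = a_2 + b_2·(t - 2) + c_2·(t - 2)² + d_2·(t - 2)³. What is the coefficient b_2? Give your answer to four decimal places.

-8.9286

Write M_i for S''(x_i). With h_i = 1, 1, 1, 1 and divided differences Δ_i = 14, -1, -6, 7, the continuity of S' gives the tridiagonal system
  1·M_0 + 4·M_1 + 1·M_2 = 6(Δ_1 - Δ_0) = -90
  1·M_1 + 4·M_2 + 1·M_3 = 6(Δ_2 - Δ_1) = -30
  1·M_2 + 4·M_3 + 1·M_4 = 6(Δ_3 - Δ_2) = 78
Clamped end conditions give two more equations: 2h_0·M_0 + h_0·M_1 = 6(Δ_0 - S'(0)) = 69 and h_3·M_3 + 2h_3·M_4 = 6(S'(4) - Δ_3) = -51.
Solving the tridiagonal system: M_0 = 359/7, M_1 = -235/7, M_2 = -7, M_3 = 221/7, M_4 = -289/7.
On [2, 3], with S_2(t) = a_2 + b_2·(t - 2) + c_2·(t - 2)² + d_2·(t - 2)³: c_2 = M_2/2 = -7/2, d_2 = (M_3 - M_2)/(6h_2) = 45/7, b_2 = Δ_2 - h_2(2M_2 + M_3)/6 = -125/14.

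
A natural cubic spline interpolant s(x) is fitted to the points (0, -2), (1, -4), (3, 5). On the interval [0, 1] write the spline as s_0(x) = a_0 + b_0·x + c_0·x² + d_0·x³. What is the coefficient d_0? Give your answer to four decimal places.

1.0833

With M_i denoting the second derivative at x_i, h_i = 1, 2, and Δ_i = (y_(i+1) − y_i)/h_i = -2, 9/2:
  1·M_0 + 6·M_1 + 2·M_2 = 6(Δ_1 - Δ_0) = 39
Natural end conditions: M_0 = M_2 = 0.
Solving the tridiagonal system: M_0 = 0, M_1 = 13/2, M_2 = 0.
On [0, 1], with s_0(x) = a_0 + b_0·x + c_0·x² + d_0·x³: c_0 = M_0/2 = 0, d_0 = (M_1 - M_0)/(6h_0) = 13/12, b_0 = Δ_0 - h_0(2M_0 + M_1)/6 = -37/12.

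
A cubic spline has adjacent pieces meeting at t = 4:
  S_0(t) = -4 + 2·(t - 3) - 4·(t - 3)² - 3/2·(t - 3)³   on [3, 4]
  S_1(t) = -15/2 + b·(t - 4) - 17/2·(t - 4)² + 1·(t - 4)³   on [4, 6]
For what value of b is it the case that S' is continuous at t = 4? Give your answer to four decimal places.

S_0'(t) = 2 - 8·(t - 3) - 9/2·(t - 3)², so S_0'(4) = -21/2. On the right, S_1'(4) = b, so b = -21/2.

-10.5000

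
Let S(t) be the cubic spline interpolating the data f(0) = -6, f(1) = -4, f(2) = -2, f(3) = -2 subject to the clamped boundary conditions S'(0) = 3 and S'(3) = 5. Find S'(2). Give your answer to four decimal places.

With m_i denoting the second derivative at x_i, h_i = 1, 1, 1, and Δ_i = (y_(i+1) − y_i)/h_i = 2, 2, 0:
  1·m_0 + 4·m_1 + 1·m_2 = 6(Δ_1 - Δ_0) = 0
  1·m_1 + 4·m_2 + 1·m_3 = 6(Δ_2 - Δ_1) = -12
Clamped end conditions give two more equations: 2h_0·m_0 + h_0·m_1 = 6(Δ_0 - S'(0)) = -6 and h_2·m_2 + 2h_2·m_3 = 6(S'(3) - Δ_2) = 30.
Solving: m_0 = -14/3, m_1 = 10/3, m_2 = -26/3, m_3 = 58/3.
On [2, 3], S'(t) = b_2 + 2c_2·(t - 2) + 3d_2·(t - 2)² with b_2 = Δ_2 - h_2(2m_2 + m_3)/6 = -1/3, c_2 = m_2/2 = -13/3, d_2 = (m_3 - m_2)/(6h_2) = 14/3. So S'(2) = -1/3.

-0.3333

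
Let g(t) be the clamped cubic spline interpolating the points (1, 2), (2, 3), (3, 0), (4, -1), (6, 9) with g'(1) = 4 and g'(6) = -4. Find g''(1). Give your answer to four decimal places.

-6.7073

With M_i denoting the second derivative at x_i, h_i = 1, 1, 1, 2, and Δ_i = (y_(i+1) − y_i)/h_i = 1, -3, -1, 5:
  1·M_0 + 4·M_1 + 1·M_2 = 6(Δ_1 - Δ_0) = -24
  1·M_1 + 4·M_2 + 1·M_3 = 6(Δ_2 - Δ_1) = 12
  1·M_2 + 6·M_3 + 2·M_4 = 6(Δ_3 - Δ_2) = 36
Clamped end conditions give two more equations: 2h_0·M_0 + h_0·M_1 = 6(Δ_0 - g'(1)) = -18 and h_3·M_3 + 2h_3·M_4 = 6(g'(6) - Δ_3) = -54.
Solving the tridiagonal system: M_0 = -275/41, M_1 = -188/41, M_2 = 43/41, M_3 = 508/41, M_4 = -1615/82.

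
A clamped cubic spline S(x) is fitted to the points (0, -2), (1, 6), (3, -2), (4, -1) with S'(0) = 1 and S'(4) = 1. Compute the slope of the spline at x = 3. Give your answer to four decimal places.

With m_i denoting the second derivative at x_i, h_i = 1, 2, 1, and Δ_i = (y_(i+1) − y_i)/h_i = 8, -4, 1:
  1·m_0 + 6·m_1 + 2·m_2 = 6(Δ_1 - Δ_0) = -72
  2·m_1 + 6·m_2 + 1·m_3 = 6(Δ_2 - Δ_1) = 30
Clamped end conditions give two more equations: 2h_0·m_0 + h_0·m_1 = 6(Δ_0 - S'(0)) = 42 and h_2·m_2 + 2h_2·m_3 = 6(S'(4) - Δ_2) = 0.
Solving: m_0 = 1116/35, m_1 = -762/35, m_2 = 468/35, m_3 = -234/35.
On [3, 4], S'(x) = b_2 + 2c_2·(x - 3) + 3d_2·(x - 3)² with b_2 = Δ_2 - h_2(2m_2 + m_3)/6 = -82/35, c_2 = m_2/2 = 234/35, d_2 = (m_3 - m_2)/(6h_2) = -117/35. So S'(3) = -82/35.

-2.3429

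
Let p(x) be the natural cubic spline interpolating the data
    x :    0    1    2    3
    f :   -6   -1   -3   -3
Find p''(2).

With m_i denoting the second derivative at x_i, h_i = 1, 1, 1, and Δ_i = (y_(i+1) − y_i)/h_i = 5, -2, 0:
  1·m_0 + 4·m_1 + 1·m_2 = 6(Δ_1 - Δ_0) = -42
  1·m_1 + 4·m_2 + 1·m_3 = 6(Δ_2 - Δ_1) = 12
Natural end conditions: m_0 = m_3 = 0.
Solving the tridiagonal system: m_0 = 0, m_1 = -12, m_2 = 6, m_3 = 0.

6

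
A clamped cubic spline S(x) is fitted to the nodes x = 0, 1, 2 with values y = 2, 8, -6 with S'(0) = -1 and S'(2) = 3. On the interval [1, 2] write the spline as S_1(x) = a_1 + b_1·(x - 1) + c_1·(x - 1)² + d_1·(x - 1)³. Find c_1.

Put σ_i = S'' at the i-th knot. Here h = (1, 1) and Δ = (6, -14), so the interior equations h_(i-1)·σ_(i-1) + 2(h_(i-1)+h_i)·σ_i + h_i·σ_(i+1) = 6(Δ_i − Δ_(i-1)) read
  1·σ_0 + 4·σ_1 + 1·σ_2 = 6(Δ_1 - Δ_0) = -120
Clamped end conditions give two more equations: 2h_0·σ_0 + h_0·σ_1 = 6(Δ_0 - S'(0)) = 42 and h_1·σ_1 + 2h_1·σ_2 = 6(S'(2) - Δ_1) = 102.
Forward elimination and back-substitution give σ_0 = 53, σ_1 = -64, σ_2 = 83.
On [1, 2], with S_1(x) = a_1 + b_1·(x - 1) + c_1·(x - 1)² + d_1·(x - 1)³: c_1 = σ_1/2 = -32, d_1 = (σ_2 - σ_1)/(6h_1) = 49/2, b_1 = Δ_1 - h_1(2σ_1 + σ_2)/6 = -13/2.

-32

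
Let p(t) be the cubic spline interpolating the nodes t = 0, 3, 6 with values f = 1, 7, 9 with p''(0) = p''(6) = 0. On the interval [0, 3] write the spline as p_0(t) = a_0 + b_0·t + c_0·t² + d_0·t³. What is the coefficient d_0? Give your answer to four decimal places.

With M_i denoting the second derivative at x_i, h_i = 3, 3, and Δ_i = (y_(i+1) − y_i)/h_i = 2, 2/3:
  3·M_0 + 12·M_1 + 3·M_2 = 6(Δ_1 - Δ_0) = -8
Natural end conditions: M_0 = M_2 = 0.
Solving the tridiagonal system: M_0 = 0, M_1 = -2/3, M_2 = 0.
On [0, 3], with p_0(t) = a_0 + b_0·t + c_0·t² + d_0·t³: c_0 = M_0/2 = 0, d_0 = (M_1 - M_0)/(6h_0) = -1/27, b_0 = Δ_0 - h_0(2M_0 + M_1)/6 = 7/3.

-0.0370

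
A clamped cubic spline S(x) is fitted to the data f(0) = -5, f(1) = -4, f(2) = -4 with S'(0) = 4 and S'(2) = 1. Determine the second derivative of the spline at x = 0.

-9

With m_i denoting the second derivative at x_i, h_i = 1, 1, and Δ_i = (y_(i+1) − y_i)/h_i = 1, 0:
  1·m_0 + 4·m_1 + 1·m_2 = 6(Δ_1 - Δ_0) = -6
Clamped end conditions give two more equations: 2h_0·m_0 + h_0·m_1 = 6(Δ_0 - S'(0)) = -18 and h_1·m_1 + 2h_1·m_2 = 6(S'(2) - Δ_1) = 6.
Solving the tridiagonal system: m_0 = -9, m_1 = 0, m_2 = 3.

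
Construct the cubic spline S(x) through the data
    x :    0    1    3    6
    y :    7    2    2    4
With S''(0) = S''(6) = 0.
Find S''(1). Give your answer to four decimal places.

With m_i denoting the second derivative at x_i, h_i = 1, 2, 3, and Δ_i = (y_(i+1) − y_i)/h_i = -5, 0, 2/3:
  1·m_0 + 6·m_1 + 2·m_2 = 6(Δ_1 - Δ_0) = 30
  2·m_1 + 10·m_2 + 3·m_3 = 6(Δ_2 - Δ_1) = 4
Natural end conditions: m_0 = m_3 = 0.
Solving the tridiagonal system: m_0 = 0, m_1 = 73/14, m_2 = -9/14, m_3 = 0.

5.2143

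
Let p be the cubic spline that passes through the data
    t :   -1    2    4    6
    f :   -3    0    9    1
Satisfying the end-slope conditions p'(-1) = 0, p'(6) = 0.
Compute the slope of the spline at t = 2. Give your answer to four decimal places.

With m_i denoting the second derivative at x_i, h_i = 3, 2, 2, and Δ_i = (y_(i+1) − y_i)/h_i = 1, 9/2, -4:
  3·m_0 + 10·m_1 + 2·m_2 = 6(Δ_1 - Δ_0) = 21
  2·m_1 + 8·m_2 + 2·m_3 = 6(Δ_2 - Δ_1) = -51
Clamped end conditions give two more equations: 2h_0·m_0 + h_0·m_1 = 6(Δ_0 - p'(-1)) = 6 and h_2·m_2 + 2h_2·m_3 = 6(p'(6) - Δ_2) = 24.
Solving: m_0 = -47/37, m_1 = 168/37, m_2 = -381/37, m_3 = 825/74.
On [2, 4], p'(t) = b_1 + 2c_1·(t - 2) + 3d_1·(t - 2)² with b_1 = Δ_1 - h_1(2m_1 + m_2)/6 = 363/74, c_1 = m_1/2 = 84/37, d_1 = (m_2 - m_1)/(6h_1) = -183/148. So p'(2) = 363/74.

4.9054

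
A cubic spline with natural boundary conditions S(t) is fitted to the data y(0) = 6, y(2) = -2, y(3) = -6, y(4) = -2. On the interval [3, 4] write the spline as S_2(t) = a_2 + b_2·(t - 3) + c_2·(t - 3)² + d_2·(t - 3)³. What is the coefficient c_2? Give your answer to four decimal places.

6.2609

With σ_i denoting the second derivative at x_i, h_i = 2, 1, 1, and Δ_i = (y_(i+1) − y_i)/h_i = -4, -4, 4:
  2·σ_0 + 6·σ_1 + 1·σ_2 = 6(Δ_1 - Δ_0) = 0
  1·σ_1 + 4·σ_2 + 1·σ_3 = 6(Δ_2 - Δ_1) = 48
Natural end conditions: σ_0 = σ_3 = 0.
Solving the tridiagonal system: σ_0 = 0, σ_1 = -48/23, σ_2 = 288/23, σ_3 = 0.
On [3, 4], with S_2(t) = a_2 + b_2·(t - 3) + c_2·(t - 3)² + d_2·(t - 3)³: c_2 = σ_2/2 = 144/23, d_2 = (σ_3 - σ_2)/(6h_2) = -48/23, b_2 = Δ_2 - h_2(2σ_2 + σ_3)/6 = -4/23.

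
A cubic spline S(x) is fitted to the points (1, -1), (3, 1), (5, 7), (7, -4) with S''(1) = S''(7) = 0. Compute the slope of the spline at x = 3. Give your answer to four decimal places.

3.2000

Write M_i for S''(x_i). With h_i = 2, 2, 2 and divided differences Δ_i = 1, 3, -11/2, the continuity of S' gives the tridiagonal system
  2·M_0 + 8·M_1 + 2·M_2 = 6(Δ_1 - Δ_0) = 12
  2·M_1 + 8·M_2 + 2·M_3 = 6(Δ_2 - Δ_1) = -51
Natural end conditions: M_0 = M_3 = 0.
Solving the tridiagonal system: M_0 = 0, M_1 = 33/10, M_2 = -36/5, M_3 = 0.
On [3, 5], S'(x) = b_1 + 2c_1·(x - 3) + 3d_1·(x - 3)² with b_1 = Δ_1 - h_1(2M_1 + M_2)/6 = 16/5, c_1 = M_1/2 = 33/20, d_1 = (M_2 - M_1)/(6h_1) = -7/8. So S'(3) = 16/5.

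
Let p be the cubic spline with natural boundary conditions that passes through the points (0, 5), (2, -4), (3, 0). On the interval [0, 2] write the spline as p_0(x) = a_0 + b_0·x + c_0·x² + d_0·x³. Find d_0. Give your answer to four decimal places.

With σ_i denoting the second derivative at x_i, h_i = 2, 1, and Δ_i = (y_(i+1) − y_i)/h_i = -9/2, 4:
  2·σ_0 + 6·σ_1 + 1·σ_2 = 6(Δ_1 - Δ_0) = 51
Natural end conditions: σ_0 = σ_2 = 0.
Hence σ_0 = 0, σ_1 = 17/2, σ_2 = 0.
On [0, 2], with p_0(x) = a_0 + b_0·x + c_0·x² + d_0·x³: c_0 = σ_0/2 = 0, d_0 = (σ_1 - σ_0)/(6h_0) = 17/24, b_0 = Δ_0 - h_0(2σ_0 + σ_1)/6 = -22/3.

0.7083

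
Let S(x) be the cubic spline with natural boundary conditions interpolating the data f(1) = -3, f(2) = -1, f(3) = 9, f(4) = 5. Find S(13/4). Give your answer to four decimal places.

9.4000

Write M_i for S''(x_i). With h_i = 1, 1, 1 and divided differences Δ_i = 2, 10, -4, the continuity of S' gives the tridiagonal system
  1·M_0 + 4·M_1 + 1·M_2 = 6(Δ_1 - Δ_0) = 48
  1·M_1 + 4·M_2 + 1·M_3 = 6(Δ_2 - Δ_1) = -84
Natural end conditions: M_0 = M_3 = 0.
Solving: M_0 = 0, M_1 = 92/5, M_2 = -128/5, M_3 = 0.
On [3, 4], S(x) = 9 + 68/15·(x - 3) - 64/5·(x - 3)² + 64/15·(x - 3)³.
With (x - 3) = 1/4: S(13/4) = 47/5.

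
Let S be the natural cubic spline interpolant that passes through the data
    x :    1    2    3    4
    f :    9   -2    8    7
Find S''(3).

Put σ_i = S'' at the i-th knot. Here h = (1, 1, 1) and Δ = (-11, 10, -1), so the interior equations h_(i-1)·σ_(i-1) + 2(h_(i-1)+h_i)·σ_i + h_i·σ_(i+1) = 6(Δ_i − Δ_(i-1)) read
  1·σ_0 + 4·σ_1 + 1·σ_2 = 6(Δ_1 - Δ_0) = 126
  1·σ_1 + 4·σ_2 + 1·σ_3 = 6(Δ_2 - Δ_1) = -66
Natural end conditions: σ_0 = σ_3 = 0.
Hence σ_0 = 0, σ_1 = 38, σ_2 = -26, σ_3 = 0.

-26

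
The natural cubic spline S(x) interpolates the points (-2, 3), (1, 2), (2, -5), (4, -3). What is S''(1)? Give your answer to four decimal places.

-6.1277

Let M_i = S''(x_i). Step sizes h_i = 3, 1, 2; slopes of the chords Δ_i = (y_(i+1) - y_i)/h_i = -1/3, -7, 1.
  3·M_0 + 8·M_1 + 1·M_2 = 6(Δ_1 - Δ_0) = -40
  1·M_1 + 6·M_2 + 2·M_3 = 6(Δ_2 - Δ_1) = 48
Natural end conditions: M_0 = M_3 = 0.
Solving: M_0 = 0, M_1 = -288/47, M_2 = 424/47, M_3 = 0.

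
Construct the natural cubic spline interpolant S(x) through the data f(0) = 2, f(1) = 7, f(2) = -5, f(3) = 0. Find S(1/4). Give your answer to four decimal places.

4.5781

Put m_i = S'' at the i-th knot. Here h = (1, 1, 1) and Δ = (5, -12, 5), so the interior equations h_(i-1)·m_(i-1) + 2(h_(i-1)+h_i)·m_i + h_i·m_(i+1) = 6(Δ_i − Δ_(i-1)) read
  1·m_0 + 4·m_1 + 1·m_2 = 6(Δ_1 - Δ_0) = -102
  1·m_1 + 4·m_2 + 1·m_3 = 6(Δ_2 - Δ_1) = 102
Natural end conditions: m_0 = m_3 = 0.
Hence m_0 = 0, m_1 = -34, m_2 = 34, m_3 = 0.
On [0, 1], S(x) = 2 + 32/3·x + 0·x² - 17/3·x³.
With x = 1/4: S(1/4) = 293/64.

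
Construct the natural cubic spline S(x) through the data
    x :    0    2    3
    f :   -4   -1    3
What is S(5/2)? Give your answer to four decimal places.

0.8438

Let M_i = S''(x_i). Step sizes h_i = 2, 1; slopes of the chords Δ_i = (y_(i+1) - y_i)/h_i = 3/2, 4.
  2·M_0 + 6·M_1 + 1·M_2 = 6(Δ_1 - Δ_0) = 15
Natural end conditions: M_0 = M_2 = 0.
Solving the tridiagonal system: M_0 = 0, M_1 = 5/2, M_2 = 0.
On [2, 3], S(x) = -1 + 19/6·(x - 2) + 5/4·(x - 2)² - 5/12·(x - 2)³.
With (x - 2) = 1/2: S(5/2) = 27/32.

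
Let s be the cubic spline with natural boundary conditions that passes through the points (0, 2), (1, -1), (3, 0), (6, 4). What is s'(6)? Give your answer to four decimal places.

1.2262

With m_i denoting the second derivative at x_i, h_i = 1, 2, 3, and Δ_i = (y_(i+1) − y_i)/h_i = -3, 1/2, 4/3:
  1·m_0 + 6·m_1 + 2·m_2 = 6(Δ_1 - Δ_0) = 21
  2·m_1 + 10·m_2 + 3·m_3 = 6(Δ_2 - Δ_1) = 5
Natural end conditions: m_0 = m_3 = 0.
Solving the tridiagonal system: m_0 = 0, m_1 = 25/7, m_2 = -3/14, m_3 = 0.
On [3, 6], s'(x) = b_2 + 2c_2·(x - 3) + 3d_2·(x - 3)² with b_2 = Δ_2 - h_2(2m_2 + m_3)/6 = 65/42, c_2 = m_2/2 = -3/28, d_2 = (m_3 - m_2)/(6h_2) = 1/84. So s'(6) = 103/84.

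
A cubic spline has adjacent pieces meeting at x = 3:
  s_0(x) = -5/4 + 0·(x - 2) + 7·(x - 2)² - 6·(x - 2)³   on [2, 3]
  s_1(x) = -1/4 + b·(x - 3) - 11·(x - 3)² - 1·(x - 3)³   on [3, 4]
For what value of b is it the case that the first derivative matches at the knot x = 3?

s_0'(x) = 0 + 14·(x - 2) - 18·(x - 2)², so s_0'(3) = -4. On the right, s_1'(3) = b, so b = -4.

-4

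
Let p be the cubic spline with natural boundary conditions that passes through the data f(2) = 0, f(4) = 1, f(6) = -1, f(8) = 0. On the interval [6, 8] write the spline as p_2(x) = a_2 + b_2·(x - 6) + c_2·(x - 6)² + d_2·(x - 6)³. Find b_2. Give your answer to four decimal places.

Write M_i for p''(x_i). With h_i = 2, 2, 2 and divided differences Δ_i = 1/2, -1, 1/2, the continuity of p' gives the tridiagonal system
  2·M_0 + 8·M_1 + 2·M_2 = 6(Δ_1 - Δ_0) = -9
  2·M_1 + 8·M_2 + 2·M_3 = 6(Δ_2 - Δ_1) = 9
Natural end conditions: M_0 = M_3 = 0.
Hence M_0 = 0, M_1 = -3/2, M_2 = 3/2, M_3 = 0.
On [6, 8], with p_2(x) = a_2 + b_2·(x - 6) + c_2·(x - 6)² + d_2·(x - 6)³: c_2 = M_2/2 = 3/4, d_2 = (M_3 - M_2)/(6h_2) = -1/8, b_2 = Δ_2 - h_2(2M_2 + M_3)/6 = -1/2.

-0.5000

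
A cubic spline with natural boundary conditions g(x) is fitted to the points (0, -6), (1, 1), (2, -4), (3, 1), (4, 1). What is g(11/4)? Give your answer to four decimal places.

Let σ_i = g''(x_i). Step sizes h_i = 1, 1, 1, 1; slopes of the chords Δ_i = (y_(i+1) - y_i)/h_i = 7, -5, 5, 0.
  1·σ_0 + 4·σ_1 + 1·σ_2 = 6(Δ_1 - Δ_0) = -72
  1·σ_1 + 4·σ_2 + 1·σ_3 = 6(Δ_2 - Δ_1) = 60
  1·σ_2 + 4·σ_3 + 1·σ_4 = 6(Δ_3 - Δ_2) = -30
Natural end conditions: σ_0 = σ_4 = 0.
Solving the tridiagonal system: σ_0 = 0, σ_1 = -675/28, σ_2 = 171/7, σ_3 = -381/28, σ_4 = 0.
On [2, 3], g(x) = -4 - 7/8·(x - 2) + 171/14·(x - 2)² - 355/56·(x - 2)³.
With (x - 2) = 3/4: g(11/4) = -1649/3584.

-0.4601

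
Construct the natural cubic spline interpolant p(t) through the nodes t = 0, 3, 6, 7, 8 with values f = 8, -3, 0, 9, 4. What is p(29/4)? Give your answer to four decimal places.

Write M_i for p''(x_i). With h_i = 3, 3, 1, 1 and divided differences Δ_i = -11/3, 1, 9, -5, the continuity of p' gives the tridiagonal system
  3·M_0 + 12·M_1 + 3·M_2 = 6(Δ_1 - Δ_0) = 28
  3·M_1 + 8·M_2 + 1·M_3 = 6(Δ_2 - Δ_1) = 48
  1·M_2 + 4·M_3 + 1·M_4 = 6(Δ_3 - Δ_2) = -84
Natural end conditions: M_0 = M_4 = 0.
Solving the tridiagonal system: M_0 = 0, M_1 = 5/42, M_2 = 62/7, M_3 = -325/14, M_4 = 0.
On [7, 8], p(t) = 9 + 115/42·(t - 7) - 325/28·(t - 7)² + 325/84·(t - 7)³.
With (t - 7) = 1/4: p(29/4) = 2309/256.

9.0195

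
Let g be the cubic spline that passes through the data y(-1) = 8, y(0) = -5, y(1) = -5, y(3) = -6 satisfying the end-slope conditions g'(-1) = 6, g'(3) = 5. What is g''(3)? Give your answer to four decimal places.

Let m_i = g''(x_i). Step sizes h_i = 1, 1, 2; slopes of the chords Δ_i = (y_(i+1) - y_i)/h_i = -13, 0, -1/2.
  1·m_0 + 4·m_1 + 1·m_2 = 6(Δ_1 - Δ_0) = 78
  1·m_1 + 6·m_2 + 2·m_3 = 6(Δ_2 - Δ_1) = -3
Clamped end conditions give two more equations: 2h_0·m_0 + h_0·m_1 = 6(Δ_0 - g'(-1)) = -114 and h_2·m_2 + 2h_2·m_3 = 6(g'(3) - Δ_2) = 33.
Solving: m_0 = -1717/22, m_1 = 463/11, m_2 = -271/22, m_3 = 317/22.

14.4091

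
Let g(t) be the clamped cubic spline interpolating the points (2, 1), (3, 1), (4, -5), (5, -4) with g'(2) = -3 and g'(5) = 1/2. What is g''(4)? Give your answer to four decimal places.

17.5333

Let M_i = g''(x_i). Step sizes h_i = 1, 1, 1; slopes of the chords Δ_i = (y_(i+1) - y_i)/h_i = 0, -6, 1.
  1·M_0 + 4·M_1 + 1·M_2 = 6(Δ_1 - Δ_0) = -36
  1·M_1 + 4·M_2 + 1·M_3 = 6(Δ_2 - Δ_1) = 42
Clamped end conditions give two more equations: 2h_0·M_0 + h_0·M_1 = 6(Δ_0 - g'(2)) = 18 and h_2·M_2 + 2h_2·M_3 = 6(g'(5) - Δ_2) = -3.
Solving the tridiagonal system: M_0 = 269/15, M_1 = -268/15, M_2 = 263/15, M_3 = -154/15.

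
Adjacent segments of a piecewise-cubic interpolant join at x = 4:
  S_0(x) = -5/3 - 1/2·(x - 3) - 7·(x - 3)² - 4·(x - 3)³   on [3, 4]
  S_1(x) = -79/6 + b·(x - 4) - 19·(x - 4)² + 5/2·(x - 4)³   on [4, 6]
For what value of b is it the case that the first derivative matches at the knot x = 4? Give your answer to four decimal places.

S_0'(x) = -1/2 - 14·(x - 3) - 12·(x - 3)², so S_0'(4) = -53/2. On the right, S_1'(4) = b, so b = -53/2.

-26.5000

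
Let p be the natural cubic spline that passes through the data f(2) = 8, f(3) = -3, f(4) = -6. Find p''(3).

12

Let M_i = p''(x_i). Step sizes h_i = 1, 1; slopes of the chords Δ_i = (y_(i+1) - y_i)/h_i = -11, -3.
  1·M_0 + 4·M_1 + 1·M_2 = 6(Δ_1 - Δ_0) = 48
Natural end conditions: M_0 = M_2 = 0.
Hence M_0 = 0, M_1 = 12, M_2 = 0.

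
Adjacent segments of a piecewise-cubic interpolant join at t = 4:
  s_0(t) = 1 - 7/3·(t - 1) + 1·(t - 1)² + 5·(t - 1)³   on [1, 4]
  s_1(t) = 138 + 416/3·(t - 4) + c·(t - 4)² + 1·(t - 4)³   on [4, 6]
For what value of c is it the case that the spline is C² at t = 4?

46

s_0''(t) = 2 + 30·(t - 1), so s_0''(4) = 92. On the right, s_1''(4) = 2c, so c = 46.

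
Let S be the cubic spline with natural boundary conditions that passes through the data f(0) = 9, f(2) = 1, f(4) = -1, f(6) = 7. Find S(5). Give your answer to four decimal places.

2.1500

Write σ_i for S''(x_i). With h_i = 2, 2, 2 and divided differences Δ_i = -4, -1, 4, the continuity of S' gives the tridiagonal system
  2·σ_0 + 8·σ_1 + 2·σ_2 = 6(Δ_1 - Δ_0) = 18
  2·σ_1 + 8·σ_2 + 2·σ_3 = 6(Δ_2 - Δ_1) = 30
Natural end conditions: σ_0 = σ_3 = 0.
Forward elimination and back-substitution give σ_0 = 0, σ_1 = 7/5, σ_2 = 17/5, σ_3 = 0.
On [4, 6], S(t) = -1 + 26/15·(t - 4) + 17/10·(t - 4)² - 17/60·(t - 4)³.
With (t - 4) = 1: S(5) = 43/20.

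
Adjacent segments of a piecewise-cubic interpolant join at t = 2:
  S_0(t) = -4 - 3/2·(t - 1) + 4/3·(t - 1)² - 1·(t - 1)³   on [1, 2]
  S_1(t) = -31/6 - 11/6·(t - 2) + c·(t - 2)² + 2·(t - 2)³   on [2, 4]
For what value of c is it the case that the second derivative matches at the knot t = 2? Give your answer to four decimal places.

S_0''(t) = 8/3 - 6·(t - 1), so S_0''(2) = -10/3. On the right, S_1''(2) = 2c, so c = -5/3.

-1.6667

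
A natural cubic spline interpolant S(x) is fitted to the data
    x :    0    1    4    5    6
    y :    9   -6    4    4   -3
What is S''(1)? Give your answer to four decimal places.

16.6226

With M_i denoting the second derivative at x_i, h_i = 1, 3, 1, 1, and Δ_i = (y_(i+1) − y_i)/h_i = -15, 10/3, 0, -7:
  1·M_0 + 8·M_1 + 3·M_2 = 6(Δ_1 - Δ_0) = 110
  3·M_1 + 8·M_2 + 1·M_3 = 6(Δ_2 - Δ_1) = -20
  1·M_2 + 4·M_3 + 1·M_4 = 6(Δ_3 - Δ_2) = -42
Natural end conditions: M_0 = M_4 = 0.
Solving: M_0 = 0, M_1 = 881/53, M_2 = -406/53, M_3 = -455/53, M_4 = 0.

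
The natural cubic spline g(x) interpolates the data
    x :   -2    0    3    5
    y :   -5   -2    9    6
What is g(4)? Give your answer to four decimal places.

8.4588

Write M_i for g''(x_i). With h_i = 2, 3, 2 and divided differences Δ_i = 3/2, 11/3, -3/2, the continuity of g' gives the tridiagonal system
  2·M_0 + 10·M_1 + 3·M_2 = 6(Δ_1 - Δ_0) = 13
  3·M_1 + 10·M_2 + 2·M_3 = 6(Δ_2 - Δ_1) = -31
Natural end conditions: M_0 = M_3 = 0.
Solving the tridiagonal system: M_0 = 0, M_1 = 223/91, M_2 = -349/91, M_3 = 0.
On [3, 5], g(x) = 9 + 577/546·(x - 3) - 349/182·(x - 3)² + 349/1092·(x - 3)³.
With (x - 3) = 1: g(4) = 3079/364.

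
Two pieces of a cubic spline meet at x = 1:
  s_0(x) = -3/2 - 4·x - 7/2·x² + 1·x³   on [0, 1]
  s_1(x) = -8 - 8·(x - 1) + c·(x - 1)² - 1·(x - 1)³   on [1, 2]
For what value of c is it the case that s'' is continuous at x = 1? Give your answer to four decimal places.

s_0''(x) = -7 + 6·x, so s_0''(1) = -1. On the right, s_1''(1) = 2c, so c = -1/2.

-0.5000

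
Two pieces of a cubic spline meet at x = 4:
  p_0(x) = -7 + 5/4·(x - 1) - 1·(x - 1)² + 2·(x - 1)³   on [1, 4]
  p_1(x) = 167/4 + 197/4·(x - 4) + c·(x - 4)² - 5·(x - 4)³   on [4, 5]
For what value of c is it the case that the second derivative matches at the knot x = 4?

17

p_0''(x) = -2 + 12·(x - 1), so p_0''(4) = 34. On the right, p_1''(4) = 2c, so c = 17.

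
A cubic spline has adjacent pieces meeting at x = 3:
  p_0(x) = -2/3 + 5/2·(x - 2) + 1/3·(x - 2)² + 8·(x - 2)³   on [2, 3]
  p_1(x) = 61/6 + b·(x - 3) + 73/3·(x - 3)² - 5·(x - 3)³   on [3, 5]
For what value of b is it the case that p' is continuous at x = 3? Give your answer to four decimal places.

p_0'(x) = 5/2 + 2/3·(x - 2) + 24·(x - 2)², so p_0'(3) = 163/6. On the right, p_1'(3) = b, so b = 163/6.

27.1667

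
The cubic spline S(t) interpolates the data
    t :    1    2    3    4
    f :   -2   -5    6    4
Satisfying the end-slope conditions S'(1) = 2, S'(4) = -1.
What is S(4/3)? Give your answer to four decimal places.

With σ_i denoting the second derivative at x_i, h_i = 1, 1, 1, and Δ_i = (y_(i+1) − y_i)/h_i = -3, 11, -2:
  1·σ_0 + 4·σ_1 + 1·σ_2 = 6(Δ_1 - Δ_0) = 84
  1·σ_1 + 4·σ_2 + 1·σ_3 = 6(Δ_2 - Δ_1) = -78
Clamped end conditions give two more equations: 2h_0·σ_0 + h_0·σ_1 = 6(Δ_0 - S'(1)) = -30 and h_2·σ_2 + 2h_2·σ_3 = 6(S'(4) - Δ_2) = 6.
Forward elimination and back-substitution give σ_0 = -34, σ_1 = 38, σ_2 = -34, σ_3 = 20.
On [1, 2], S(t) = -2 + 2·(t - 1) - 17·(t - 1)² + 12·(t - 1)³.
With (t - 1) = 1/3: S(4/3) = -25/9.

-2.7778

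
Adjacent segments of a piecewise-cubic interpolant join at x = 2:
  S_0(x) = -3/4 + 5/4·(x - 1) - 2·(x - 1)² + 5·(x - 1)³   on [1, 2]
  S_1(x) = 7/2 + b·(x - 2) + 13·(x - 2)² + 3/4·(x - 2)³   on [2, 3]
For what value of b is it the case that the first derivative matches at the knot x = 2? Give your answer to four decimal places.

12.2500

S_0'(x) = 5/4 - 4·(x - 1) + 15·(x - 1)², so S_0'(2) = 49/4. On the right, S_1'(2) = b, so b = 49/4.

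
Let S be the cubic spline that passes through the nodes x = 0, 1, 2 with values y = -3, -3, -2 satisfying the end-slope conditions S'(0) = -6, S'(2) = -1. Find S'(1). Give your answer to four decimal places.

Write m_i for S''(x_i). With h_i = 1, 1 and divided differences Δ_i = 0, 1, the continuity of S' gives the tridiagonal system
  1·m_0 + 4·m_1 + 1·m_2 = 6(Δ_1 - Δ_0) = 6
Clamped end conditions give two more equations: 2h_0·m_0 + h_0·m_1 = 6(Δ_0 - S'(0)) = 36 and h_1·m_1 + 2h_1·m_2 = 6(S'(2) - Δ_1) = -12.
Forward elimination and back-substitution give m_0 = 19, m_1 = -2, m_2 = -5.
On [1, 2], S'(x) = b_1 + 2c_1·(x - 1) + 3d_1·(x - 1)² with b_1 = Δ_1 - h_1(2m_1 + m_2)/6 = 5/2, c_1 = m_1/2 = -1, d_1 = (m_2 - m_1)/(6h_1) = -1/2. So S'(1) = 5/2.

2.5000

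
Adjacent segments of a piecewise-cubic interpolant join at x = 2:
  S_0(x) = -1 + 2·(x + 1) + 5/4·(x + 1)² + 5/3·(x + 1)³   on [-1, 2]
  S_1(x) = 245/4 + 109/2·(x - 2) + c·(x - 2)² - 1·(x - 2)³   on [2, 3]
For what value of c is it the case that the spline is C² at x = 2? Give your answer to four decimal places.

16.2500

S_0''(x) = 5/2 + 10·(x + 1), so S_0''(2) = 65/2. On the right, S_1''(2) = 2c, so c = 65/4.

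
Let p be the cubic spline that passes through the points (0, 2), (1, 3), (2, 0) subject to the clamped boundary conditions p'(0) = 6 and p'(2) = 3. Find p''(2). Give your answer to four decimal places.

22.5000

Let M_i = p''(x_i). Step sizes h_i = 1, 1; slopes of the chords Δ_i = (y_(i+1) - y_i)/h_i = 1, -3.
  1·M_0 + 4·M_1 + 1·M_2 = 6(Δ_1 - Δ_0) = -24
Clamped end conditions give two more equations: 2h_0·M_0 + h_0·M_1 = 6(Δ_0 - p'(0)) = -30 and h_1·M_1 + 2h_1·M_2 = 6(p'(2) - Δ_1) = 36.
Solving the tridiagonal system: M_0 = -21/2, M_1 = -9, M_2 = 45/2.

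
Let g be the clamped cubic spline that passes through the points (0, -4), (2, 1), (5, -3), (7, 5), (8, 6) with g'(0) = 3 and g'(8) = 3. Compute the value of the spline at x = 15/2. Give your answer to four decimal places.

Write m_i for g''(x_i). With h_i = 2, 3, 2, 1 and divided differences Δ_i = 5/2, -4/3, 4, 1, the continuity of g' gives the tridiagonal system
  2·m_0 + 10·m_1 + 3·m_2 = 6(Δ_1 - Δ_0) = -23
  3·m_1 + 10·m_2 + 2·m_3 = 6(Δ_2 - Δ_1) = 32
  2·m_2 + 6·m_3 + 1·m_4 = 6(Δ_3 - Δ_2) = -18
Clamped end conditions give two more equations: 2h_0·m_0 + h_0·m_1 = 6(Δ_0 - g'(0)) = -3 and h_3·m_3 + 2h_3·m_4 = 6(g'(8) - Δ_3) = 12.
Hence m_0 = 513/364, m_1 = -393/91, m_2 = 3161/546, m_3 = -1766/273, m_4 = 2521/273.
On [7, 8], g(x) = 5 + 883/546·(x - 7) - 883/273·(x - 7)² + 1429/546·(x - 7)³.
With (x - 7) = 1/2: g(15/2) = 23269/4368.

5.3272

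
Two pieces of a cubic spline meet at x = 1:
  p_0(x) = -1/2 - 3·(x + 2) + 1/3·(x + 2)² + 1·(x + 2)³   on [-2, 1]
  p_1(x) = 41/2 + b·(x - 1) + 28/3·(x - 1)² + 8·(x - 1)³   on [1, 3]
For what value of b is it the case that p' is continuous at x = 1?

p_0'(x) = -3 + 2/3·(x + 2) + 3·(x + 2)², so p_0'(1) = 26. On the right, p_1'(1) = b, so b = 26.

26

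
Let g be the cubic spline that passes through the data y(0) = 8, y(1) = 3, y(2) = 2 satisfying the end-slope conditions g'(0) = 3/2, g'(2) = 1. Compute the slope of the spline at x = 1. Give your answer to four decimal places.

-5.1250

Let M_i = g''(x_i). Step sizes h_i = 1, 1; slopes of the chords Δ_i = (y_(i+1) - y_i)/h_i = -5, -1.
  1·M_0 + 4·M_1 + 1·M_2 = 6(Δ_1 - Δ_0) = 24
Clamped end conditions give two more equations: 2h_0·M_0 + h_0·M_1 = 6(Δ_0 - g'(0)) = -39 and h_1·M_1 + 2h_1·M_2 = 6(g'(2) - Δ_1) = 12.
Forward elimination and back-substitution give M_0 = -103/4, M_1 = 25/2, M_2 = -1/4.
On [1, 2], g'(x) = b_1 + 2c_1·(x - 1) + 3d_1·(x - 1)² with b_1 = Δ_1 - h_1(2M_1 + M_2)/6 = -41/8, c_1 = M_1/2 = 25/4, d_1 = (M_2 - M_1)/(6h_1) = -17/8. So g'(1) = -41/8.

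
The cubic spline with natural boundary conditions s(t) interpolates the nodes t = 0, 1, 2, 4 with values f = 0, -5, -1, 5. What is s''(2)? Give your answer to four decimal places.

Let M_i = s''(x_i). Step sizes h_i = 1, 1, 2; slopes of the chords Δ_i = (y_(i+1) - y_i)/h_i = -5, 4, 3.
  1·M_0 + 4·M_1 + 1·M_2 = 6(Δ_1 - Δ_0) = 54
  1·M_1 + 6·M_2 + 2·M_3 = 6(Δ_2 - Δ_1) = -6
Natural end conditions: M_0 = M_3 = 0.
Forward elimination and back-substitution give M_0 = 0, M_1 = 330/23, M_2 = -78/23, M_3 = 0.

-3.3913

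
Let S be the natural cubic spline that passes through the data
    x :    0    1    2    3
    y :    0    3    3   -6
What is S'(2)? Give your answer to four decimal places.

-4.6000

Write m_i for S''(x_i). With h_i = 1, 1, 1 and divided differences Δ_i = 3, 0, -9, the continuity of S' gives the tridiagonal system
  1·m_0 + 4·m_1 + 1·m_2 = 6(Δ_1 - Δ_0) = -18
  1·m_1 + 4·m_2 + 1·m_3 = 6(Δ_2 - Δ_1) = -54
Natural end conditions: m_0 = m_3 = 0.
Solving the tridiagonal system: m_0 = 0, m_1 = -6/5, m_2 = -66/5, m_3 = 0.
On [2, 3], S'(x) = b_2 + 2c_2·(x - 2) + 3d_2·(x - 2)² with b_2 = Δ_2 - h_2(2m_2 + m_3)/6 = -23/5, c_2 = m_2/2 = -33/5, d_2 = (m_3 - m_2)/(6h_2) = 11/5. So S'(2) = -23/5.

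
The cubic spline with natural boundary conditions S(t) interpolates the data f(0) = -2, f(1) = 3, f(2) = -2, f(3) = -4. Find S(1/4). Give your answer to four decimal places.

Put σ_i = S'' at the i-th knot. Here h = (1, 1, 1) and Δ = (5, -5, -2), so the interior equations h_(i-1)·σ_(i-1) + 2(h_(i-1)+h_i)·σ_i + h_i·σ_(i+1) = 6(Δ_i − Δ_(i-1)) read
  1·σ_0 + 4·σ_1 + 1·σ_2 = 6(Δ_1 - Δ_0) = -60
  1·σ_1 + 4·σ_2 + 1·σ_3 = 6(Δ_2 - Δ_1) = 18
Natural end conditions: σ_0 = σ_3 = 0.
Solving: σ_0 = 0, σ_1 = -86/5, σ_2 = 44/5, σ_3 = 0.
On [0, 1], S(t) = -2 + 118/15·t + 0·t² - 43/15·t³.
With t = 1/4: S(1/4) = -5/64.

-0.0781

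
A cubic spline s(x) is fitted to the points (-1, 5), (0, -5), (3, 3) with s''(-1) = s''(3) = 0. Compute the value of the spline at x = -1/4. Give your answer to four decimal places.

-3.0195

Put σ_i = s'' at the i-th knot. Here h = (1, 3) and Δ = (-10, 8/3), so the interior equations h_(i-1)·σ_(i-1) + 2(h_(i-1)+h_i)·σ_i + h_i·σ_(i+1) = 6(Δ_i − Δ_(i-1)) read
  1·σ_0 + 8·σ_1 + 3·σ_2 = 6(Δ_1 - Δ_0) = 76
Natural end conditions: σ_0 = σ_2 = 0.
Hence σ_0 = 0, σ_1 = 19/2, σ_2 = 0.
On [-1, 0], s(x) = 5 - 139/12·(x + 1) + 0·(x + 1)² + 19/12·(x + 1)³.
With (x + 1) = 3/4: s(-1/4) = -773/256.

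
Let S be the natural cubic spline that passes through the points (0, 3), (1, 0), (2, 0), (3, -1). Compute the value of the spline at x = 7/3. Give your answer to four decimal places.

With M_i denoting the second derivative at x_i, h_i = 1, 1, 1, and Δ_i = (y_(i+1) − y_i)/h_i = -3, 0, -1:
  1·M_0 + 4·M_1 + 1·M_2 = 6(Δ_1 - Δ_0) = 18
  1·M_1 + 4·M_2 + 1·M_3 = 6(Δ_2 - Δ_1) = -6
Natural end conditions: M_0 = M_3 = 0.
Solving the tridiagonal system: M_0 = 0, M_1 = 26/5, M_2 = -14/5, M_3 = 0.
On [2, 3], S(x) = 0 - 1/15·(x - 2) - 7/5·(x - 2)² + 7/15·(x - 2)³.
With (x - 2) = 1/3: S(7/3) = -13/81.

-0.1605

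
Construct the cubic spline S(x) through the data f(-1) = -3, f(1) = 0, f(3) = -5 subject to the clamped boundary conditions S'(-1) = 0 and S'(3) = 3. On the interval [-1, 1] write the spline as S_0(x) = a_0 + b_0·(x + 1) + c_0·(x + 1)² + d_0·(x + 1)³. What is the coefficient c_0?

Write m_i for S''(x_i). With h_i = 2, 2 and divided differences Δ_i = 3/2, -5/2, the continuity of S' gives the tridiagonal system
  2·m_0 + 8·m_1 + 2·m_2 = 6(Δ_1 - Δ_0) = -24
Clamped end conditions give two more equations: 2h_0·m_0 + h_0·m_1 = 6(Δ_0 - S'(-1)) = 9 and h_1·m_1 + 2h_1·m_2 = 6(S'(3) - Δ_1) = 33.
Hence m_0 = 6, m_1 = -15/2, m_2 = 12.
On [-1, 1], with S_0(x) = a_0 + b_0·(x + 1) + c_0·(x + 1)² + d_0·(x + 1)³: c_0 = m_0/2 = 3, d_0 = (m_1 - m_0)/(6h_0) = -9/8, b_0 = Δ_0 - h_0(2m_0 + m_1)/6 = 0.

3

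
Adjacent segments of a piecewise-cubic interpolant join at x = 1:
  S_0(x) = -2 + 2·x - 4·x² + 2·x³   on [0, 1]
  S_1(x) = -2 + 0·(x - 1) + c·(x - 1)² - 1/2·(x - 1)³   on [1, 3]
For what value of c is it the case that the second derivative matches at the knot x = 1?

2

S_0''(x) = -8 + 12·x, so S_0''(1) = 4. On the right, S_1''(1) = 2c, so c = 2.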